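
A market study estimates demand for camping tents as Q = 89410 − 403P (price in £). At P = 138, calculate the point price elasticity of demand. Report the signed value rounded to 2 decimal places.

-1.65

dQ/dP = −403. At P = 138, Q = 89410 − 403(138) = 33796.
Ed = (dQ/dP)·(P/Q) = −403 × (138/33796) = -1.6455…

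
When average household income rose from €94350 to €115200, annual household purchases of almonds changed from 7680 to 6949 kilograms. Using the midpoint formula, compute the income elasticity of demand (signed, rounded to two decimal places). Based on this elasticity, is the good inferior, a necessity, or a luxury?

-0.50; inferior

%ΔQ = (6949 − 7680)/[( 7680 + 6949)/2] = -731/7314.5 = -0.099938…
%ΔIncome = (115200 − 94350)/[( 94350 + 115200)/2] = 20850/104775 = 0.198997…
E_income = (-731/7314.5) / (20850/104775) = -0.5022…
E_income < 0 ⇒ inferior good.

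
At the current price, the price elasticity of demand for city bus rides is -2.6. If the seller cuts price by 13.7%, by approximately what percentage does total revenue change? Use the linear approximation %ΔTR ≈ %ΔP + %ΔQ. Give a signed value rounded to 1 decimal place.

+21.9%

%ΔQ ≈ Ed × %ΔP = (-2.6) × (-13.7%) = +35.6200%
%ΔTR ≈ %ΔP + %ΔQ = (-13.7%) + (+35.6200%) = +21.9200%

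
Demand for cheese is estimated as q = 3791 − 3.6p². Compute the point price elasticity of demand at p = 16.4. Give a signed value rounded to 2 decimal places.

-0.69

dq/dp = −2·3.6·p = -118.08. At p = 16.4, q = 2822.744.
Ed = (dq/dp)·(p/q) = (-118.08) × (16.4/2822.744) = -0.6860…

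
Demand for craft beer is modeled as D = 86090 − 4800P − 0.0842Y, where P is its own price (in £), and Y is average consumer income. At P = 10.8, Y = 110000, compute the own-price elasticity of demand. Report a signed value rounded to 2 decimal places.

At the given values, D = 86090 − 4800(10.8) − 0.0842(110000) = 24988.
∂D/∂P = −4800.
E = (-4800) × (10.8/24988) = -2.0745…

-2.07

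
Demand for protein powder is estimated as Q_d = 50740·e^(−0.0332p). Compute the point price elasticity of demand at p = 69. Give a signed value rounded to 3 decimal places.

dQ_d/dp = −0.0332·Q_d = -170.454. At p = 69, Q_d = 5134.15.
Ed = (dQ_d/dp)·(p/Q_d) = (-170.454) × (69/5134.15) = -2.2908

-2.291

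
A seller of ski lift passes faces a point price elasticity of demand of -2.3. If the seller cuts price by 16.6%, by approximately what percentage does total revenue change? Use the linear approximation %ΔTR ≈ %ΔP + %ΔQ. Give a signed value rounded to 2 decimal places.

+21.58%

%ΔQ ≈ Ed × %ΔP = (-2.3) × (-16.6%) = +38.1800%
%ΔTR ≈ %ΔP + %ΔQ = (-16.6%) + (+38.1800%) = +21.5800%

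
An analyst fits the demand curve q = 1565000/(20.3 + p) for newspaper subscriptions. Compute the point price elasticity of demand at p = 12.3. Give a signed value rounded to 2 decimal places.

dq/dp = −1565000/(20.3 + p)² = -1472.58. At p = 12.3, q = 48006.1.
Ed = (dq/dp)·(p/q) = (-1472.58) × (12.3/48006.1) = -0.3773…

-0.38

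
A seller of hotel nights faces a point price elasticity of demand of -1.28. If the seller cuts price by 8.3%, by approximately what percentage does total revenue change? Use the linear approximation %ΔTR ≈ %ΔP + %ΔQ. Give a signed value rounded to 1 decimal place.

+2.3%

%ΔQ ≈ Ed × %ΔP = (-1.28) × (-8.3%) = +10.6240%
%ΔTR ≈ %ΔP + %ΔQ = (-8.3%) + (+10.6240%) = +2.3240%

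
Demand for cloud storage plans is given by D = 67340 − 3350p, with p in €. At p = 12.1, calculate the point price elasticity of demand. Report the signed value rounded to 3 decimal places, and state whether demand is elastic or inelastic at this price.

-1.512; elastic

dD/dp = −3350. At p = 12.1, D = 67340 − 3350(12.1) = 26805.
Ed = (dD/dp)·(p/D) = −3350 × (12.1/26805) = -1.51221…
|Ed| = 1.512 > 1, so demand is elastic.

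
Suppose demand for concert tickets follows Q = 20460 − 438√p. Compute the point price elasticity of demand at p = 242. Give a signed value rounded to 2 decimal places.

dQ/dp = −438/(2√p) = -14.0779. At p = 242, Q = 13646.3.
Ed = (dQ/dp)·(p/Q) = (-14.0779) × (242/13646.3) = -0.2496…

-0.25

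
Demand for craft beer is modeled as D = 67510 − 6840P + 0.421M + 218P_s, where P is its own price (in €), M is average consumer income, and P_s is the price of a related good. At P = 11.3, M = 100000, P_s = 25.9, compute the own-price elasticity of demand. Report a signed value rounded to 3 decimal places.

At the given values, D = 67510 − 6840(11.3) + 0.421(100000) + 218(25.9) = 37964.2.
∂D/∂P = −6840.
E = (-6840) × (11.3/37964.2) = -2.03591…

-2.036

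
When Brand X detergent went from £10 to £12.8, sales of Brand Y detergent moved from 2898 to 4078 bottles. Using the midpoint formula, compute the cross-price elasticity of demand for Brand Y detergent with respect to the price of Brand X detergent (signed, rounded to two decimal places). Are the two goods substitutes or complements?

%ΔQ_{Brand Y detergent} = (4078 − 2898)/avg = 1180/3488 = 0.338302…
%ΔP_{Brand X detergent} = (12.8 − 10)/avg = 2.8/11.4 = 0.245614…
E_cross = (1180/3488) / (2.8/11.4) = 1.3773…
E_cross > 0 ⇒ the goods are substitutes.

1.38; substitutes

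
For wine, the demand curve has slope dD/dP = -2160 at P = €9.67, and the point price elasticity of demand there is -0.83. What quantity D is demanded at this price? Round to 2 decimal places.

25165.30

Ed = (dD/dP)·(P/D) ⇒ D = (dD/dP)·P/Ed = (-2160)·9.67/(-0.83) = 25165.3012…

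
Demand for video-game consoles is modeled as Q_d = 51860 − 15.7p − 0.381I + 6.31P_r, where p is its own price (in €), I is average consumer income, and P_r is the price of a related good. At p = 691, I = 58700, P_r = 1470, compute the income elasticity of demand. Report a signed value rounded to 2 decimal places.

-0.80

At the given values, Q_d = 51860 − 15.7(691) − 0.381(58700) + 6.31(1470) = 27922.3.
∂Q_d/∂I = -0.381.
E = (-0.381) × (58700/27922.3) = -0.8009…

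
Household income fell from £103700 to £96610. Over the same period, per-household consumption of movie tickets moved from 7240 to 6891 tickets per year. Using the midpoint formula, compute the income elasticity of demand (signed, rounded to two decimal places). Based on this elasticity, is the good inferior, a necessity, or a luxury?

0.70; necessity

%ΔQ = (6891 − 7240)/[( 7240 + 6891)/2] = -349/7065.5 = -0.049394…
%ΔIncome = (96610 − 103700)/[( 103700 + 96610)/2] = -7090/100155 = -0.070790…
E_income = (-349/7065.5) / (-7090/100155) = 0.6977…
0 < E_income < 1 ⇒ normal good, necessity.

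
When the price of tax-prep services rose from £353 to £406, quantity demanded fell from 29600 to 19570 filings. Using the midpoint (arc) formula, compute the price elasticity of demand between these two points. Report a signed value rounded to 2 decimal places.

%ΔQ = (19570 − 29600) / [(29600 + 19570)/2] = -10030/24585 = -0.407972…
%ΔP = (406 − 353) / [(353 + 406)/2] = 53/379.5 = 0.139657…
Arc Ed = %ΔQ / %ΔP = (-10030/24585) / (53/379.5) = -2.9212…

-2.92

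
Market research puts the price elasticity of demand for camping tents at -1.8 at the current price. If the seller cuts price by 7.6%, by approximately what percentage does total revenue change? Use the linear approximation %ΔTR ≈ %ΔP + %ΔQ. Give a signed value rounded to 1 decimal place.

%ΔQ ≈ Ed × %ΔP = (-1.8) × (-7.6%) = +13.6800%
%ΔTR ≈ %ΔP + %ΔQ = (-7.6%) + (+13.6800%) = +6.0800%

+6.1%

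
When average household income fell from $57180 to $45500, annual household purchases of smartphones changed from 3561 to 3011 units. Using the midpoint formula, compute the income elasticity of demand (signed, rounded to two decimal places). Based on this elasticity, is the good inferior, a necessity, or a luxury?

%ΔQ = (3011 − 3561)/[( 3561 + 3011)/2] = -550/3286 = -0.167376…
%ΔIncome = (45500 − 57180)/[( 57180 + 45500)/2] = -11680/51340 = -0.227502…
E_income = (-550/3286) / (-11680/51340) = 0.7357…
0 < E_income < 1 ⇒ normal good, necessity.

0.74; necessity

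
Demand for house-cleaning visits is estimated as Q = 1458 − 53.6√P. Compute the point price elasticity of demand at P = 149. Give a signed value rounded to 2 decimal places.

-0.41

dQ/dP = −53.6/(2√P) = -2.19554. At P = 149, Q = 803.729.
Ed = (dQ/dP)·(P/Q) = (-2.19554) × (149/803.729) = -0.4070…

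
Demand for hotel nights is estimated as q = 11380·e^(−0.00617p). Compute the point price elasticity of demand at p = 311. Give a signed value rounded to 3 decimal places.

dq/dp = −0.00617·q = -10.3056. At p = 311, q = 1670.27.
Ed = (dq/dp)·(p/q) = (-10.3056) × (311/1670.27) = -1.91887

-1.919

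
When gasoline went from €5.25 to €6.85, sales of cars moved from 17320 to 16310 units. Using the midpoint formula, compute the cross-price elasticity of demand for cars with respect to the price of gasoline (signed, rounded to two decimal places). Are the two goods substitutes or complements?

-0.23; complements

%ΔQ_{cars} = (16310 − 17320)/avg = -1010/16815 = -0.060065…
%ΔP_{gasoline} = (6.85 − 5.25)/avg = 1.6/6.05 = 0.264462…
E_cross = (-1010/16815) / (1.6/6.05) = -0.2271…
E_cross < 0 ⇒ the goods are complements.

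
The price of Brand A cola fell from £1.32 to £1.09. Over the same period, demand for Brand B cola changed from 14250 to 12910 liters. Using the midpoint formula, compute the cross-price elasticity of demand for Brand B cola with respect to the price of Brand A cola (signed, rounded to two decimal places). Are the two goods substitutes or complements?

0.52; substitutes

%ΔQ_{Brand B cola} = (12910 − 14250)/avg = -1340/13580 = -0.098674…
%ΔP_{Brand A cola} = (1.09 − 1.32)/avg = -0.23/1.205 = -0.190871…
E_cross = (-1340/13580) / (-0.23/1.205) = 0.5169…
E_cross > 0 ⇒ the goods are substitutes.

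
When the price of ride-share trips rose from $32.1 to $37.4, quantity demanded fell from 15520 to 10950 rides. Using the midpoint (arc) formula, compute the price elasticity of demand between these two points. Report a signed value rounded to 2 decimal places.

%ΔQ = (10950 − 15520) / [(15520 + 10950)/2] = -4570/13235 = -0.345296…
%ΔP = (37.4 − 32.1) / [(32.1 + 37.4)/2] = 5.3/34.75 = 0.152517…
Arc Ed = %ΔQ / %ΔP = (-4570/13235) / (5.3/34.75) = -2.2639…

-2.26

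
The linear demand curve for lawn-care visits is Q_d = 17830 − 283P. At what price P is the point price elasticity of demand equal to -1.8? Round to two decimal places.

40.50

Ed = −283P/(17830 − 283P). Set this equal to -1.8:
283P = 1.8·(17830 − 283P) ⇒ 283P(1 + 1.8) = 1.8·17830
P = 1.8·17830 / (283·2.8) = 40.5022…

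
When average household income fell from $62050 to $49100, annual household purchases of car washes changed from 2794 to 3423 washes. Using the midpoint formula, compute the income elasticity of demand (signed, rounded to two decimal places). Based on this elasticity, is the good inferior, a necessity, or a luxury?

-0.87; inferior

%ΔQ = (3423 − 2794)/[( 2794 + 3423)/2] = 629/3108.5 = 0.202348…
%ΔIncome = (49100 − 62050)/[( 62050 + 49100)/2] = -12950/55575 = -0.233018…
E_income = (629/3108.5) / (-12950/55575) = -0.8683…
E_income < 0 ⇒ inferior good.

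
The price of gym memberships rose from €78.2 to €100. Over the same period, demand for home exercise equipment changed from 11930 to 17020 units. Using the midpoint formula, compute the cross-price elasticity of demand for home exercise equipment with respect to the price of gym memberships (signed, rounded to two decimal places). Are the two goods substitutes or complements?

%ΔQ_{home exercise equipment} = (17020 − 11930)/avg = 5090/14475 = 0.351640…
%ΔP_{gym memberships} = (100 − 78.2)/avg = 21.8/89.1 = 0.244668…
E_cross = (5090/14475) / (21.8/89.1) = 1.4372…
E_cross > 0 ⇒ the goods are substitutes.

1.44; substitutes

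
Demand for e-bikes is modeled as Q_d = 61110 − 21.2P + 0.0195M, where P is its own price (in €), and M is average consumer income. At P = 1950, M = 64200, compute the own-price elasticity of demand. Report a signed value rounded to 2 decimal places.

-1.97

At the given values, Q_d = 61110 − 21.2(1950) + 0.0195(64200) = 21021.9.
∂Q_d/∂P = −21.2.
E = (-21.2) × (1950/21021.9) = -1.9665…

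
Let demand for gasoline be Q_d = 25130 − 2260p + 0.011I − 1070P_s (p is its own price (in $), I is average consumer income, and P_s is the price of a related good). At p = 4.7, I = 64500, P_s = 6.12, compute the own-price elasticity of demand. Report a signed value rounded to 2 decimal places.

-1.23

At the given values, Q_d = 25130 − 2260(4.7) + 0.011(64500) − 1070(6.12) = 8669.1.
∂Q_d/∂p = −2260.
E = (-2260) × (4.7/8669.1) = -1.2252…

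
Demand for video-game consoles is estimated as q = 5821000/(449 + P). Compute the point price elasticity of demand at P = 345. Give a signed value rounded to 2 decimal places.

dq/dP = −5821000/(449 + P)² = -9.23329. At P = 345, q = 7331.23.
Ed = (dq/dP)·(P/q) = (-9.23329) × (345/7331.23) = -0.4345…

-0.43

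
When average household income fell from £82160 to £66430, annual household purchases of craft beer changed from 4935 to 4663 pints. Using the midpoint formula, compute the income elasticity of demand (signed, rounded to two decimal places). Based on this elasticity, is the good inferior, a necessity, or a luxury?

%ΔQ = (4663 − 4935)/[( 4935 + 4663)/2] = -272/4799 = -0.056678…
%ΔIncome = (66430 − 82160)/[( 82160 + 66430)/2] = -15730/74295 = -0.211723…
E_income = (-272/4799) / (-15730/74295) = 0.2677…
0 < E_income < 1 ⇒ normal good, necessity.

0.27; necessity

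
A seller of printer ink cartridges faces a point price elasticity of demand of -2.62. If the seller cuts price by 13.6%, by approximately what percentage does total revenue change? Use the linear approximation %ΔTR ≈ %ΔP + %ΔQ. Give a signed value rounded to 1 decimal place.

+22.0%

%ΔQ ≈ Ed × %ΔP = (-2.62) × (-13.6%) = +35.6320%
%ΔTR ≈ %ΔP + %ΔQ = (-13.6%) + (+35.6320%) = +22.0320%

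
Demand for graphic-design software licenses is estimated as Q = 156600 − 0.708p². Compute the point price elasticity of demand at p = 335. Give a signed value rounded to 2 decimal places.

-2.06

dQ/dp = −2·0.708·p = -474.36. At p = 335, Q = 77144.7.
Ed = (dQ/dp)·(p/Q) = (-474.36) × (335/77144.7) = -2.0599…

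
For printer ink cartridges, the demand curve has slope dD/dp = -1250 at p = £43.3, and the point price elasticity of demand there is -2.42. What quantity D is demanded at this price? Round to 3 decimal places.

22365.702

Ed = (dD/dp)·(p/D) ⇒ D = (dD/dp)·p/Ed = (-1250)·43.3/(-2.42) = 22365.70247…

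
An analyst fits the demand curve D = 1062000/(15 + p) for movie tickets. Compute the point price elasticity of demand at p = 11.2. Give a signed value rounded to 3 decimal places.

-0.427

dD/dp = −1062000/(15 + p)² = -1547.11. At p = 11.2, D = 40534.4.
Ed = (dD/dp)·(p/D) = (-1547.11) × (11.2/40534.4) = -0.42748…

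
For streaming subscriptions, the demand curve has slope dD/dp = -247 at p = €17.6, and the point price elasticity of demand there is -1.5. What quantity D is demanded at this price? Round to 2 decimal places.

2898.13

Ed = (dD/dp)·(p/D) ⇒ D = (dD/dp)·p/Ed = (-247)·17.6/(-1.5) = 2898.1333…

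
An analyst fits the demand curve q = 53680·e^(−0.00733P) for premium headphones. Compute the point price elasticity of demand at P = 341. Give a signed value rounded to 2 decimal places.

dq/dP = −0.00733·q = -32.3135. At P = 341, q = 4408.39.
Ed = (dq/dP)·(P/q) = (-32.3135) × (341/4408.39) = -2.4995…

-2.50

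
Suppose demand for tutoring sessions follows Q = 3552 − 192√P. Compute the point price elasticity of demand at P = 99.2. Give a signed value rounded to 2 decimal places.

-0.58

dQ/dP = −192/(2√P) = -9.63863. At P = 99.2, Q = 1639.7.
Ed = (dQ/dP)·(P/Q) = (-9.63863) × (99.2/1639.7) = -0.5831…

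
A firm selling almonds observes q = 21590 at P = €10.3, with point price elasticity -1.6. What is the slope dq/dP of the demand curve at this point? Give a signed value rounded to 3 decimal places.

-3353.786

Ed = (dq/dP)·(P/q) ⇒ dq/dP = Ed·q/P = (-1.6)·21590/10.3 = -3353.78640…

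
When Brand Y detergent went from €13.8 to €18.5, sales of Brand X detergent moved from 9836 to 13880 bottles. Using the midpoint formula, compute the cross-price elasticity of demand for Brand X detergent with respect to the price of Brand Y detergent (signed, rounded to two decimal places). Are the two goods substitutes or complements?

%ΔQ_{Brand X detergent} = (13880 − 9836)/avg = 4044/11858 = 0.341035…
%ΔP_{Brand Y detergent} = (18.5 − 13.8)/avg = 4.7/16.15 = 0.291021…
E_cross = (4044/11858) / (4.7/16.15) = 1.1718…
E_cross > 0 ⇒ the goods are substitutes.

1.17; substitutes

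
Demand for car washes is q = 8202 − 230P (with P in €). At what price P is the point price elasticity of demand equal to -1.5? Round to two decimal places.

Ed = −230P/(8202 − 230P). Set this equal to -1.5:
230P = 1.5·(8202 − 230P) ⇒ 230P(1 + 1.5) = 1.5·8202
P = 1.5·8202 / (230·2.5) = 21.3965…

21.40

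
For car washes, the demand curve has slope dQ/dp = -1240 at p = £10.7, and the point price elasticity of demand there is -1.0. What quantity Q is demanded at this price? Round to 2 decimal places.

Ed = (dQ/dp)·(p/Q) ⇒ Q = (dQ/dp)·p/Ed = (-1240)·10.7/(-1.0) = 13268

13268.00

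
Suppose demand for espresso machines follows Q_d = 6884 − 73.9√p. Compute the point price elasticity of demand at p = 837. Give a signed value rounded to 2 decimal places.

-0.23

dQ_d/dp = −73.9/(2√p) = -1.27718. At p = 837, Q_d = 4746.
Ed = (dQ_d/dp)·(p/Q_d) = (-1.27718) × (837/4746) = -0.2252…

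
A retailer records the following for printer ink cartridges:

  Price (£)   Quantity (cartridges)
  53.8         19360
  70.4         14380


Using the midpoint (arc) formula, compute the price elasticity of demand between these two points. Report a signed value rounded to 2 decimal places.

-1.10

%ΔQ = (14380 − 19360) / [(19360 + 14380)/2] = -4980/16870 = -0.295198…
%ΔP = (70.4 − 53.8) / [(53.8 + 70.4)/2] = 16.6/62.1 = 0.267310…
Arc Ed = %ΔQ / %ΔP = (-4980/16870) / (16.6/62.1) = -1.1043…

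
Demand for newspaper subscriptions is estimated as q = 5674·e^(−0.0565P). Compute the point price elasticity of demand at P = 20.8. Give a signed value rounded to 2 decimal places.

-1.18

dq/dP = −0.0565·q = -98.9817. At P = 20.8, q = 1751.89.
Ed = (dq/dP)·(P/q) = (-98.9817) × (20.8/1751.89) = -1.1752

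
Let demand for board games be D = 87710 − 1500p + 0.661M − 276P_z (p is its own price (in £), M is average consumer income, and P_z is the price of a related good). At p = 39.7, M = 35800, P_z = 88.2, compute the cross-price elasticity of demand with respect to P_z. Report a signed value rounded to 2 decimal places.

-0.89

At the given values, D = 87710 − 1500(39.7) + 0.661(35800) − 276(88.2) = 27480.6.
∂D/∂P_z = -276.
E = (-276) × (88.2/27480.6) = -0.8858…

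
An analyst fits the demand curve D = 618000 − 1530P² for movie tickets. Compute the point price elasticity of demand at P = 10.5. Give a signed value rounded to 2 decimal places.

dD/dP = −2·1530·P = -32130. At P = 10.5, D = 449317.5.
Ed = (dD/dP)·(P/D) = (-32130) × (10.5/449317.5) = -0.7508…

-0.75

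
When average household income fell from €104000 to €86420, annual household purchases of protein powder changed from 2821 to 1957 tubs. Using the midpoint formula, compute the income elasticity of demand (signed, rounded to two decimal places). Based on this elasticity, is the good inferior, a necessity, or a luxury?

1.96; luxury

%ΔQ = (1957 − 2821)/[( 2821 + 1957)/2] = -864/2389 = -0.361657…
%ΔIncome = (86420 − 104000)/[( 104000 + 86420)/2] = -17580/95210 = -0.184644…
E_income = (-864/2389) / (-17580/95210) = 1.9586…
E_income > 1 ⇒ normal good, luxury.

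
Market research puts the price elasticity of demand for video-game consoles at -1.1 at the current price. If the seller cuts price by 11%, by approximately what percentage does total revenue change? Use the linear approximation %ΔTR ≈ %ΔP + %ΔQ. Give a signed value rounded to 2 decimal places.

+1.10%

%ΔQ ≈ Ed × %ΔP = (-1.1) × (-11%) = +12.1000%
%ΔTR ≈ %ΔP + %ΔQ = (-11%) + (+12.1000%) = +1.1000%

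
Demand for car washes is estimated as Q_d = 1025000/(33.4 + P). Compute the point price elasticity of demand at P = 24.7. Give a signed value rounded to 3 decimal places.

dQ_d/dP = −1025000/(33.4 + P)² = -303.649. At P = 24.7, Q_d = 17642.
Ed = (dQ_d/dP)·(P/Q_d) = (-303.649) × (24.7/17642) = -0.42512…

-0.425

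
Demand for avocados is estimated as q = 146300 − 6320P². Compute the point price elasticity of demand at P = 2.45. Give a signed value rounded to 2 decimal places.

dq/dP = −2·6320·P = -30968. At P = 2.45, q = 108364.2.
Ed = (dq/dP)·(P/q) = (-30968) × (2.45/108364.2) = -0.7001…

-0.70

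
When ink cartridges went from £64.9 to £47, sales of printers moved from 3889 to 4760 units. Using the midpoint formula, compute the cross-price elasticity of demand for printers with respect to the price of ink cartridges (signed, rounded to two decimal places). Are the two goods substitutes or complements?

%ΔQ_{printers} = (4760 − 3889)/avg = 871/4324.5 = 0.201410…
%ΔP_{ink cartridges} = (47 − 64.9)/avg = -17.9/55.95 = -0.319928…
E_cross = (871/4324.5) / (-17.9/55.95) = -0.6295…
E_cross < 0 ⇒ the goods are complements.

-0.63; complements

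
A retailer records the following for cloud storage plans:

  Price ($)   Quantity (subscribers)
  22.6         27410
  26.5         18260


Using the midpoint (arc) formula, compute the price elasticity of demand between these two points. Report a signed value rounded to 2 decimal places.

%ΔQ = (18260 − 27410) / [(27410 + 18260)/2] = -9150/22835 = -0.400700…
%ΔP = (26.5 − 22.6) / [(22.6 + 26.5)/2] = 3.9/24.55 = 0.158859…
Arc Ed = %ΔQ / %ΔP = (-9150/22835) / (3.9/24.55) = -2.5223…

-2.52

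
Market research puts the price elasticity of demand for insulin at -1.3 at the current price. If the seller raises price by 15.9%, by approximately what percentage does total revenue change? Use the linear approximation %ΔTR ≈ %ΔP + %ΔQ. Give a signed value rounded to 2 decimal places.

%ΔQ ≈ Ed × %ΔP = (-1.3) × (+15.9%) = -20.6700%
%ΔTR ≈ %ΔP + %ΔQ = (+15.9%) + (-20.6700%) = -4.7700%

-4.77%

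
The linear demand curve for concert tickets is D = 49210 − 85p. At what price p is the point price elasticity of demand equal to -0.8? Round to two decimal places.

Ed = −85p/(49210 − 85p). Set this equal to -0.8:
85p = 0.8·(49210 − 85p) ⇒ 85p(1 + 0.8) = 0.8·49210
p = 0.8·49210 / (85·1.8) = 257.3071…

257.31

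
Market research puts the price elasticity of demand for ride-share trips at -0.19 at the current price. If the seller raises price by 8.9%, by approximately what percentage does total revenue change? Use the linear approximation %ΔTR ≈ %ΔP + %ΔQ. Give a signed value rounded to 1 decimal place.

+7.2%

%ΔQ ≈ Ed × %ΔP = (-0.19) × (+8.9%) = -1.6910%
%ΔTR ≈ %ΔP + %ΔQ = (+8.9%) + (-1.6910%) = +7.2090%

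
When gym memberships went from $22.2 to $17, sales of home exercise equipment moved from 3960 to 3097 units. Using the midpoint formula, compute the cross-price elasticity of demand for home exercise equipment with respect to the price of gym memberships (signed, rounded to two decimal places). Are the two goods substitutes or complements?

%ΔQ_{home exercise equipment} = (3097 − 3960)/avg = -863/3528.5 = -0.244579…
%ΔP_{gym memberships} = (17 − 22.2)/avg = -5.2/19.6 = -0.265306…
E_cross = (-863/3528.5) / (-5.2/19.6) = 0.9218…
E_cross > 0 ⇒ the goods are substitutes.

0.92; substitutes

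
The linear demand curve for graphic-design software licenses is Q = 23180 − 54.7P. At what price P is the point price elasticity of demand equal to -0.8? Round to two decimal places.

188.34

Ed = −54.7P/(23180 − 54.7P). Set this equal to -0.8:
54.7P = 0.8·(23180 − 54.7P) ⇒ 54.7P(1 + 0.8) = 0.8·23180
P = 0.8·23180 / (54.7·1.8) = 188.3404…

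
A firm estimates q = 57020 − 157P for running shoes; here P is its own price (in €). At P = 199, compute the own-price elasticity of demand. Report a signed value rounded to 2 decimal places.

At the given values, q = 57020 − 157(199) = 25777.
∂q/∂P = −157.
E = (-157) × (199/25777) = -1.2120…

-1.21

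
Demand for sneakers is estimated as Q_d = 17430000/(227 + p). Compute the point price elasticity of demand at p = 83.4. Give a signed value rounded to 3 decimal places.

-0.269

dQ_d/dp = −17430000/(227 + p)² = -180.906. At p = 83.4, Q_d = 56153.4.
Ed = (dQ_d/dp)·(p/Q_d) = (-180.906) × (83.4/56153.4) = -0.26868…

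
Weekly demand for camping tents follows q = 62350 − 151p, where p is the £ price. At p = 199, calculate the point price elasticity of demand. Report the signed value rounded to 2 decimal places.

-0.93

dq/dp = −151. At p = 199, q = 62350 − 151(199) = 32301.
Ed = (dq/dp)·(p/q) = −151 × (199/32301) = -0.9302…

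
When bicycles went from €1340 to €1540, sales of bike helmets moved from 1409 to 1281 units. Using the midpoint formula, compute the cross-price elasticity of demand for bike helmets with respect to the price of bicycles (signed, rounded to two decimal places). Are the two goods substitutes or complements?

-0.69; complements

%ΔQ_{bike helmets} = (1281 − 1409)/avg = -128/1345 = -0.095167…
%ΔP_{bicycles} = (1540 − 1340)/avg = 200/1440 = 0.138888…
E_cross = (-128/1345) / (200/1440) = -0.6852…
E_cross < 0 ⇒ the goods are complements.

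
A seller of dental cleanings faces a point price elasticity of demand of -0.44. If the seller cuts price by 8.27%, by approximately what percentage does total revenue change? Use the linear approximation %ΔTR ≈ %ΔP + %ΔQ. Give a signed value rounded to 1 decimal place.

%ΔQ ≈ Ed × %ΔP = (-0.44) × (-8.27%) = +3.6388%
%ΔTR ≈ %ΔP + %ΔQ = (-8.27%) + (+3.6388%) = -4.6312%

-4.6%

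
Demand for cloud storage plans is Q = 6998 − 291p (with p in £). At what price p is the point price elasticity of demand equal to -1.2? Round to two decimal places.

13.12

Ed = −291p/(6998 − 291p). Set this equal to -1.2:
291p = 1.2·(6998 − 291p) ⇒ 291p(1 + 1.2) = 1.2·6998
p = 1.2·6998 / (291·2.2) = 13.1171…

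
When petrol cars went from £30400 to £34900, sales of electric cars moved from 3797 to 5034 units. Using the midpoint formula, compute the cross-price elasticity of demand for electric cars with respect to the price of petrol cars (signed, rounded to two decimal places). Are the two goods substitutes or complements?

2.03; substitutes

%ΔQ_{electric cars} = (5034 − 3797)/avg = 1237/4415.5 = 0.280149…
%ΔP_{petrol cars} = (34900 − 30400)/avg = 4500/32650 = 0.137825…
E_cross = (1237/4415.5) / (4500/32650) = 2.0326…
E_cross > 0 ⇒ the goods are substitutes.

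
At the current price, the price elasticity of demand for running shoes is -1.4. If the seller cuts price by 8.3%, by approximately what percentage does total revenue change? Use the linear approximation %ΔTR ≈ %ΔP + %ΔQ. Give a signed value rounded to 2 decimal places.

%ΔQ ≈ Ed × %ΔP = (-1.4) × (-8.3%) = +11.6200%
%ΔTR ≈ %ΔP + %ΔQ = (-8.3%) + (+11.6200%) = +3.3200%

+3.32%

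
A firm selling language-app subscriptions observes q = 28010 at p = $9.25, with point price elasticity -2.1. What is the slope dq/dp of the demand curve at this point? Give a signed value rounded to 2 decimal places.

Ed = (dq/dp)·(p/q) ⇒ dq/dp = Ed·q/p = (-2.1)·28010/9.25 = -6359.0270…

-6359.03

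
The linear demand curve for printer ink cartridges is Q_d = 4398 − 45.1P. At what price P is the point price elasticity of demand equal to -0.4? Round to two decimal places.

Ed = −45.1P/(4398 − 45.1P). Set this equal to -0.4:
45.1P = 0.4·(4398 − 45.1P) ⇒ 45.1P(1 + 0.4) = 0.4·4398
P = 0.4·4398 / (45.1·1.4) = 27.8618…

27.86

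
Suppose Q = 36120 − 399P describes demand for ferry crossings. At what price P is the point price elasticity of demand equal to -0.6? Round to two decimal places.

33.95

Ed = −399P/(36120 − 399P). Set this equal to -0.6:
399P = 0.6·(36120 − 399P) ⇒ 399P(1 + 0.6) = 0.6·36120
P = 0.6·36120 / (399·1.6) = 33.9473…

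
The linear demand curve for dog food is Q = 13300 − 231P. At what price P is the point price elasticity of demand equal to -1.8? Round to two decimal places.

Ed = −231P/(13300 − 231P). Set this equal to -1.8:
231P = 1.8·(13300 − 231P) ⇒ 231P(1 + 1.8) = 1.8·13300
P = 1.8·13300 / (231·2.8) = 37.0129…

37.01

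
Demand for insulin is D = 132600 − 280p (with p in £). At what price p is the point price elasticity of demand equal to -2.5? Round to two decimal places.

338.27

Ed = −280p/(132600 − 280p). Set this equal to -2.5:
280p = 2.5·(132600 − 280p) ⇒ 280p(1 + 2.5) = 2.5·132600
p = 2.5·132600 / (280·3.5) = 338.2653…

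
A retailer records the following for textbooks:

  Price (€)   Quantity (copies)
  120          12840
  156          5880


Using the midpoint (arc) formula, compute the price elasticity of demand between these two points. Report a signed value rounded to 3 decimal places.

-2.850

%ΔQ = (5880 − 12840) / [(12840 + 5880)/2] = -6960/9360 = -0.743589…
%ΔP = (156 − 120) / [(120 + 156)/2] = 36/138 = 0.260869…
Arc Ed = %ΔQ / %ΔP = (-6960/9360) / (36/138) = -2.85042…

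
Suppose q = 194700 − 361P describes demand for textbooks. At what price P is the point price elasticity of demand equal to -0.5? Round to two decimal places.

179.78

Ed = −361P/(194700 − 361P). Set this equal to -0.5:
361P = 0.5·(194700 − 361P) ⇒ 361P(1 + 0.5) = 0.5·194700
P = 0.5·194700 / (361·1.5) = 179.7783…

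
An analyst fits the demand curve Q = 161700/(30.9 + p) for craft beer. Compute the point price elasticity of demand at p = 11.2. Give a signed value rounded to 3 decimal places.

-0.266

dQ/dp = −161700/(30.9 + p)² = -91.2317. At p = 11.2, Q = 3840.86.
Ed = (dQ/dp)·(p/Q) = (-91.2317) × (11.2/3840.86) = -0.26603…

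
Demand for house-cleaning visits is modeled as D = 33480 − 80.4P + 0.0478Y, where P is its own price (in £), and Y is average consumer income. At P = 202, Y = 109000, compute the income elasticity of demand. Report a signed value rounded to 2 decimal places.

At the given values, D = 33480 − 80.4(202) + 0.0478(109000) = 22449.4.
∂D/∂Y = 0.0478.
E = (0.0478) × (109000/22449.4) = 0.2320…

0.23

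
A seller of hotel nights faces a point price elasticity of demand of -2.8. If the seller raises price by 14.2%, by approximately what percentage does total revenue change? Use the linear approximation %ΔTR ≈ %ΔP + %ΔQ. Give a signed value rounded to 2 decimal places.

%ΔQ ≈ Ed × %ΔP = (-2.8) × (+14.2%) = -39.7600%
%ΔTR ≈ %ΔP + %ΔQ = (+14.2%) + (-39.7600%) = -25.5600%

-25.56%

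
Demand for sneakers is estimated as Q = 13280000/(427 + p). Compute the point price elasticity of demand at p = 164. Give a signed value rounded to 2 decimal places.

-0.28

dQ/dp = −13280000/(427 + p)² = -38.021. At p = 164, Q = 22470.4.
Ed = (dQ/dp)·(p/Q) = (-38.021) × (164/22470.4) = -0.2774…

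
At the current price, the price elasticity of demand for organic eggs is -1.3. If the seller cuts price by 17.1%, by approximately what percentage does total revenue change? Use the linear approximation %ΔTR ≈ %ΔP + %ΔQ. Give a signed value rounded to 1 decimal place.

%ΔQ ≈ Ed × %ΔP = (-1.3) × (-17.1%) = +22.2300%
%ΔTR ≈ %ΔP + %ΔQ = (-17.1%) + (+22.2300%) = +5.1300%

+5.1%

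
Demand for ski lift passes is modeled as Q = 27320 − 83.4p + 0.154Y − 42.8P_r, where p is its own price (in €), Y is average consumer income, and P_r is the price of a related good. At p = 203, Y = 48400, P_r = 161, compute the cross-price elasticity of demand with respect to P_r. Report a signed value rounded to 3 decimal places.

-0.629

At the given values, Q = 27320 − 83.4(203) + 0.154(48400) − 42.8(161) = 10952.6.
∂Q/∂P_r = -42.8.
E = (-42.8) × (161/10952.6) = -0.62914…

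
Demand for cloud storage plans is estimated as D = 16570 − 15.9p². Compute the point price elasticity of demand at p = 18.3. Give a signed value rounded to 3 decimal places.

dD/dp = −2·15.9·p = -581.94. At p = 18.3, D = 11245.249.
Ed = (dD/dp)·(p/D) = (-581.94) × (18.3/11245.249) = -0.94702…

-0.947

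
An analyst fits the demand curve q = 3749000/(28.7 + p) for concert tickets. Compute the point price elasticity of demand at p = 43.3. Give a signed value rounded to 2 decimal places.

dq/dp = −3749000/(28.7 + p)² = -723.187. At p = 43.3, q = 52069.4.
Ed = (dq/dp)·(p/q) = (-723.187) × (43.3/52069.4) = -0.6013…

-0.60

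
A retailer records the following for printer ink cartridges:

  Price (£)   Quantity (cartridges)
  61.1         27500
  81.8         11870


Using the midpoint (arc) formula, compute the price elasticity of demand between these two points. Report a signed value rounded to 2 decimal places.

-2.74

%ΔQ = (11870 − 27500) / [(27500 + 11870)/2] = -15630/19685 = -0.794005…
%ΔP = (81.8 − 61.1) / [(61.1 + 81.8)/2] = 20.7/71.45 = 0.289713…
Arc Ed = %ΔQ / %ΔP = (-15630/19685) / (20.7/71.45) = -2.7406…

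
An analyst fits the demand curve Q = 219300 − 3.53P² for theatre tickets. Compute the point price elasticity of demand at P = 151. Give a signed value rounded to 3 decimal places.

-1.160

dQ/dP = −2·3.53·P = -1066.06. At P = 151, Q = 138812.47.
Ed = (dQ/dP)·(P/Q) = (-1066.06) × (151/138812.47) = -1.15965…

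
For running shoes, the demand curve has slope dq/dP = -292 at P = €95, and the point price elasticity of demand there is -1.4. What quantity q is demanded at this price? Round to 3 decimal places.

Ed = (dq/dP)·(P/q) ⇒ q = (dq/dP)·P/Ed = (-292)·95/(-1.4) = 19814.28571…

19814.286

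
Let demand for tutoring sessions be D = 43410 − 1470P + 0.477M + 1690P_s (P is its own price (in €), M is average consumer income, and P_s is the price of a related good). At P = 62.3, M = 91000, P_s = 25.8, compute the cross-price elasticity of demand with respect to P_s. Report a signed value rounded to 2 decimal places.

At the given values, D = 43410 − 1470(62.3) + 0.477(91000) + 1690(25.8) = 38838.
∂D/∂P_s = 1690.
E = (1690) × (25.8/38838) = 1.1226…

1.12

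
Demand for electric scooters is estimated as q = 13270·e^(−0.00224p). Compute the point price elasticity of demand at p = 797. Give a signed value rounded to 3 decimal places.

-1.785

dq/dp = −0.00224·q = -4.98634. At p = 797, q = 2226.04.
Ed = (dq/dp)·(p/q) = (-4.98634) × (797/2226.04) = -1.78528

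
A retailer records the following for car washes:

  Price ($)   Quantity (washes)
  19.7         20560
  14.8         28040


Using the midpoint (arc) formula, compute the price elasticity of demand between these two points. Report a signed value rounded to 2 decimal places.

-1.08

%ΔQ = (28040 − 20560) / [(20560 + 28040)/2] = 7480/24300 = 0.307818…
%ΔP = (14.8 − 19.7) / [(19.7 + 14.8)/2] = -4.9/17.25 = -0.284057…
Arc Ed = %ΔQ / %ΔP = (7480/24300) / (-4.9/17.25) = -1.0836…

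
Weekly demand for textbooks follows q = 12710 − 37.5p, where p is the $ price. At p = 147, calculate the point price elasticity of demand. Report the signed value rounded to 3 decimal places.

-0.766

dq/dp = −37.5. At p = 147, q = 12710 − 37.5(147) = 7197.5.
Ed = (dq/dp)·(p/q) = −37.5 × (147/7197.5) = -0.76589…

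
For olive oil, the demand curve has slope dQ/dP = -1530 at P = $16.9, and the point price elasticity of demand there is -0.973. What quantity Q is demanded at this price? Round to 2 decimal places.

Ed = (dQ/dP)·(P/Q) ⇒ Q = (dQ/dP)·P/Ed = (-1530)·16.9/(-0.973) = 26574.5118…

26574.51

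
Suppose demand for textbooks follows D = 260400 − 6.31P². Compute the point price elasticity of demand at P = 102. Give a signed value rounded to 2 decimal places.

-0.67

dD/dP = −2·6.31·P = -1287.24. At P = 102, D = 194750.76.
Ed = (dD/dP)·(P/D) = (-1287.24) × (102/194750.76) = -0.6741…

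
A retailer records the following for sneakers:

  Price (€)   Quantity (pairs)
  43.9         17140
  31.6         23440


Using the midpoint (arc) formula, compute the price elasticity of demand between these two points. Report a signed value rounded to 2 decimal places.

%ΔQ = (23440 − 17140) / [(17140 + 23440)/2] = 6300/20290 = 0.310497…
%ΔP = (31.6 − 43.9) / [(43.9 + 31.6)/2] = -12.3/37.75 = -0.325827…
Arc Ed = %ΔQ / %ΔP = (6300/20290) / (-12.3/37.75) = -0.9529…

-0.95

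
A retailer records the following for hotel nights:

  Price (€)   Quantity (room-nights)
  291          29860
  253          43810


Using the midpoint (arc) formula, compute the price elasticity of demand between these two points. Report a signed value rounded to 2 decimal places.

-2.71

%ΔQ = (43810 − 29860) / [(29860 + 43810)/2] = 13950/36835 = 0.378715…
%ΔP = (253 − 291) / [(291 + 253)/2] = -38/272 = -0.139705…
Arc Ed = %ΔQ / %ΔP = (13950/36835) / (-38/272) = -2.7108…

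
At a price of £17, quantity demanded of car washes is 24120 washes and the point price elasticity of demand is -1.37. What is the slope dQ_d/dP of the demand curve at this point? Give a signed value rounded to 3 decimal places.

-1943.788

Ed = (dQ_d/dP)·(P/Q_d) ⇒ dQ_d/dP = Ed·Q_d/P = (-1.37)·24120/17 = -1943.78823…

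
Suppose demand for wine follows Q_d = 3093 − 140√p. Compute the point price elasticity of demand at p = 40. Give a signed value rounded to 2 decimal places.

-0.20

dQ_d/dp = −140/(2√p) = -11.068. At p = 40, Q_d = 2207.56.
Ed = (dQ_d/dp)·(p/Q_d) = (-11.068) × (40/2207.56) = -0.2005…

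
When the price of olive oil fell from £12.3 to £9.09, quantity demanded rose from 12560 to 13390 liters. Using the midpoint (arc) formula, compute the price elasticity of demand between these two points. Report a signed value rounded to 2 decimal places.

%ΔQ = (13390 − 12560) / [(12560 + 13390)/2] = 830/12975 = 0.063969…
%ΔP = (9.09 − 12.3) / [(12.3 + 9.09)/2] = -3.21/10.695 = -0.300140…
Arc Ed = %ΔQ / %ΔP = (830/12975) / (-3.21/10.695) = -0.2131…

-0.21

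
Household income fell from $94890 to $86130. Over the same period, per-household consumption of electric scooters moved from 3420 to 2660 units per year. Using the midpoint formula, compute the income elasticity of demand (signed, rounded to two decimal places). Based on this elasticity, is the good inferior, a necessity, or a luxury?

%ΔQ = (2660 − 3420)/[( 3420 + 2660)/2] = -760/3040 = -0.25
%ΔIncome = (86130 − 94890)/[( 94890 + 86130)/2] = -8760/90510 = -0.096784…
E_income = (-760/3040) / (-8760/90510) = 2.5830…
E_income > 1 ⇒ normal good, luxury.

2.58; luxury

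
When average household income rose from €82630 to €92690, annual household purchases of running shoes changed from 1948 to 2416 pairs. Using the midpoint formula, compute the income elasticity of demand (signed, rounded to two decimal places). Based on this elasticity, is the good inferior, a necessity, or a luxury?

1.87; luxury

%ΔQ = (2416 − 1948)/[( 1948 + 2416)/2] = 468/2182 = 0.214482…
%ΔIncome = (92690 − 82630)/[( 82630 + 92690)/2] = 10060/87660 = 0.114761…
E_income = (468/2182) / (10060/87660) = 1.8689…
E_income > 1 ⇒ normal good, luxury.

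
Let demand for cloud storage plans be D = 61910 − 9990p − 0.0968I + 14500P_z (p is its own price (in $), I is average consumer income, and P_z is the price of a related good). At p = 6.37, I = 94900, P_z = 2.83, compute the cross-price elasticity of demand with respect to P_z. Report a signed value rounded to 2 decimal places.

1.36

At the given values, D = 61910 − 9990(6.37) − 0.0968(94900) + 14500(2.83) = 30122.38.
∂D/∂P_z = 14500.
E = (14500) × (2.83/30122.38) = 1.3622…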